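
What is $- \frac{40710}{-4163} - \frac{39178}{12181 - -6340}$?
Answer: $\frac{25690952}{3352301} \approx 7.6637$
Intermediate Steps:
$- \frac{40710}{-4163} - \frac{39178}{12181 - -6340} = \left(-40710\right) \left(- \frac{1}{4163}\right) - \frac{39178}{12181 + 6340} = \frac{1770}{181} - \frac{39178}{18521} = \frac{25690952}{3352301}$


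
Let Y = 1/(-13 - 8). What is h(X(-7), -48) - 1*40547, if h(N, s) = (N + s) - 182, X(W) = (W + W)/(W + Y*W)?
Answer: -407749/10 ≈ -40775.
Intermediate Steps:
Y = -1/21 (Y = 1/(-21) = -1/21 ≈ -0.047619)
X(W) = 21/10 (X(W) = (W + W)/(W - W/21) = (2*W)/((20*W/21)) = (2*W)*(21/(20*W)) = 21/10)
h(N, s) = -182 + N + s
h(X(-7), -48) - 1*40547 = (-182 + 21/10 - 48) - 1*40547 = -2279/10 - 40547 = -407749/10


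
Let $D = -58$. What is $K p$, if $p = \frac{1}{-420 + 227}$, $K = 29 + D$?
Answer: $\frac{29}{193} \approx 0.15026$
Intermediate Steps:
$K = -29$ ($K = 29 - 58 = -29$)
$p = - \frac{1}{193}$ ($p = \frac{1}{-193} = - \frac{1}{193} \approx -0.0051813$)
$K p = \left(-29\right) \left(- \frac{1}{193}\right) = \frac{29}{193}$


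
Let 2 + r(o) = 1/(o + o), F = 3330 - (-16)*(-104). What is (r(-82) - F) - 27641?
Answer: -4806677/164 ≈ -29309.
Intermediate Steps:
F = 1666 (F = 3330 - 1*1664 = 3330 - 1664 = 1666)
r(o) = -2 + 1/(2*o) (r(o) = -2 + 1/(o + o) = -2 + 1/(2*o))
(r(-82) - F) - 27641 = ((-2 + (1/2)/(-82)) - 1*1666) - 27641 = ((-2 + (1/2)*(-1/82)) - 1666) - 27641 = ((-2 - 1/164) - 1666) - 27641 = (-329/164 - 1666) - 27641 = -273553/164 - 27641 = -4806677/164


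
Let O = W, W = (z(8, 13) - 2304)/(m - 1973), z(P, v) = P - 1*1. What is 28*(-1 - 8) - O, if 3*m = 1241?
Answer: -1185747/4678 ≈ -253.47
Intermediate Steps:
m = 1241/3 (m = (⅓)*1241 = 1241/3 ≈ 413.67)
z(P, v) = -1 + P (z(P, v) = P - 1 = -1 + P)
W = 6891/4678 (W = ((-1 + 8) - 2304)/(1241/3 - 1973) = (7 - 2304)/(-4678/3) = -2297*(-3/4678) = 6891/4678 ≈ 1.4731)
O = 6891/4678 ≈ 1.4731
28*(-1 - 8) - O = 28*(-1 - 8) - 1*6891/4678 = 28*(-9) - 6891/4678 = -252 - 6891/4678 = -1185747/4678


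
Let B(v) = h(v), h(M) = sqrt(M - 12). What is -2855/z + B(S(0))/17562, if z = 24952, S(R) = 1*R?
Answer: -2855/24952 + I*sqrt(3)/8781 ≈ -0.11442 + 0.00019725*I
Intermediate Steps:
S(R) = R
h(M) = sqrt(-12 + M)
B(v) = sqrt(-12 + v)
-2855/z + B(S(0))/17562 = -2855/24952 + sqrt(-12 + 0)/17562 = -2855*1/24952 + sqrt(-12)*(1/17562) = -2855/24952 + (2*I*sqrt(3))*(1/17562) = -2855/24952 + I*sqrt(3)/8781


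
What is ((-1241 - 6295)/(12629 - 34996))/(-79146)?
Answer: -1256/295043097 ≈ -4.2570e-6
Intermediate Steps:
((-1241 - 6295)/(12629 - 34996))/(-79146) = -7536/(-22367)*(-1/79146) = -7536*(-1/22367)*(-1/79146) = (7536/22367)*(-1/79146) = -1256/295043097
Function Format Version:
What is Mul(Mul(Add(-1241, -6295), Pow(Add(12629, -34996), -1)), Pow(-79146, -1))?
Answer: Rational(-1256, 295043097) ≈ -4.2570e-6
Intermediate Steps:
Mul(Mul(Add(-1241, -6295), Pow(Add(12629, -34996), -1)), Pow(-79146, -1)) = Mul(Mul(-7536, Pow(-22367, -1)), Rational(-1, 79146)) = Mul(Mul(-7536, Rational(-1, 22367)), Rational(-1, 79146)) = Mul(Rational(7536, 22367), Rational(-1, 79146)) = Rational(-1256, 295043097)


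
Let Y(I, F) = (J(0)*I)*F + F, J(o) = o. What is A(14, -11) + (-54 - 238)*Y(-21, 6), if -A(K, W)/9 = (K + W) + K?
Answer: -1905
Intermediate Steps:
A(K, W) = -18*K - 9*W (A(K, W) = -9*((K + W) + K) = -9*(W + 2*K) = -18*K - 9*W)
Y(I, F) = F (Y(I, F) = (0*I)*F + F = 0*F + F = 0 + F = F)
A(14, -11) + (-54 - 238)*Y(-21, 6) = (-18*14 - 9*(-11)) + (-54 - 238)*6 = (-252 + 99) - 292*6 = -153 - 1752 = -1905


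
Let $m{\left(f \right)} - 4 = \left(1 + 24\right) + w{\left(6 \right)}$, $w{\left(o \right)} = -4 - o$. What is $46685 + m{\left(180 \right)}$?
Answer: $46704$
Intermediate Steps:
$m{\left(f \right)} = 19$ ($m{\left(f \right)} = 4 + \left(\left(1 + 24\right) - 10\right) = 4 + \left(25 - 10\right) = 4 + 15 = 19$)
$46685 + m{\left(180 \right)} = 46685 + 19 = 46704$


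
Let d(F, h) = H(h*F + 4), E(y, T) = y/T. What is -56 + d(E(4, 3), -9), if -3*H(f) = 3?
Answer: -57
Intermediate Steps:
H(f) = -1 (H(f) = -⅓*3 = -1)
d(F, h) = -1
-56 + d(E(4, 3), -9) = -56 - 1 = -57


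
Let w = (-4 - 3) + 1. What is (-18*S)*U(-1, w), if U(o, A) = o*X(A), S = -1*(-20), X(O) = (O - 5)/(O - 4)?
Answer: 396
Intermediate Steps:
X(O) = (-5 + O)/(-4 + O)
w = -6 (w = -7 + 1 = -6)
S = 20
U(o, A) = o*(-5 + A)/(-4 + A) (U(o, A) = o*((-5 + A)/(-4 + A)) = o*(-5 + A)/(-4 + A))
(-18*S)*U(-1, w) = (-18*20)*(-(-5 - 6)/(-4 - 6)) = -(-360)*(-11)/(-10) = -(-360)*(-1)*(-11)/10 = -360*(-11/10) = 396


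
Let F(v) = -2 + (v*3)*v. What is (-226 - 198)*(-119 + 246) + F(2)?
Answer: -53838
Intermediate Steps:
F(v) = -2 + 3*v**2 (F(v) = -2 + (3*v)*v = -2 + 3*v**2)
(-226 - 198)*(-119 + 246) + F(2) = (-226 - 198)*(-119 + 246) + (-2 + 3*2**2) = -424*127 + (-2 + 3*4) = -53848 + (-2 + 12) = -53848 + 10 = -53838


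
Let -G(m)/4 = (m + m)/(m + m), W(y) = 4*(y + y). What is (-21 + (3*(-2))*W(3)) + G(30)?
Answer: -169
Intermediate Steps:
W(y) = 8*y (W(y) = 4*(2*y) = 8*y)
G(m) = -4 (G(m) = -4*(m + m)/(m + m) = -4*2*m/(2*m) = -4*2*m*1/(2*m) = -4*1 = -4)
(-21 + (3*(-2))*W(3)) + G(30) = (-21 + (3*(-2))*(8*3)) - 4 = (-21 - 6*24) - 4 = (-21 - 144) - 4 = -165 - 4 = -169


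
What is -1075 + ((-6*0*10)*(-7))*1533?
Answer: -1075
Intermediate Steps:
-1075 + ((-6*0*10)*(-7))*1533 = -1075 + ((0*10)*(-7))*1533 = -1075 + (0*(-7))*1533 = -1075 + 0*1533 = -1075 + 0 = -1075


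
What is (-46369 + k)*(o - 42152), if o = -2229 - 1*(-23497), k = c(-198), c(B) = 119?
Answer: 965885000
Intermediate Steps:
k = 119
o = 21268 (o = -2229 + 23497 = 21268)
(-46369 + k)*(o - 42152) = (-46369 + 119)*(21268 - 42152) = -46250*(-20884) = 965885000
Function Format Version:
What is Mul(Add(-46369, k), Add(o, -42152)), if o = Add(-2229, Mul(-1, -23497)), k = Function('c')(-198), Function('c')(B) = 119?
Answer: 965885000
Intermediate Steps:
k = 119
o = 21268 (o = Add(-2229, 23497) = 21268)
Mul(Add(-46369, k), Add(o, -42152)) = Mul(Add(-46369, 119), Add(21268, -42152)) = Mul(-46250, -20884) = 965885000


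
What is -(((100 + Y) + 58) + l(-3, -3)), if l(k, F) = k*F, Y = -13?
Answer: -154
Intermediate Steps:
l(k, F) = F*k
-(((100 + Y) + 58) + l(-3, -3)) = -(((100 - 13) + 58) - 3*(-3)) = -((87 + 58) + 9) = -(145 + 9) = -1*154 = -154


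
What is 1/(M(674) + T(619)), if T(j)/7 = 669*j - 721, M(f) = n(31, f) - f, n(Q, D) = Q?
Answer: 1/2893087 ≈ 3.4565e-7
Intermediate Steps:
M(f) = 31 - f
T(j) = -5047 + 4683*j (T(j) = 7*(669*j - 721) = 7*(-721 + 669*j) = -5047 + 4683*j)
1/(M(674) + T(619)) = 1/((31 - 1*674) + (-5047 + 4683*619)) = 1/((31 - 674) + (-5047 + 2898777)) = 1/(-643 + 2893730) = 1/2893087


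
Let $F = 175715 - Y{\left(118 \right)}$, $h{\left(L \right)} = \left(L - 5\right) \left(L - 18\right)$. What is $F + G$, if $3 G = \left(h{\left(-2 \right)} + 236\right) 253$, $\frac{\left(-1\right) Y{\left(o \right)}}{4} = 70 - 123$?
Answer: $\frac{621637}{3} \approx 2.0721 \cdot 10^{5}$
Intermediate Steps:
$h{\left(L \right)} = \left(-18 + L\right) \left(-5 + L\right)$ ($h{\left(L \right)} = \left(-5 + L\right) \left(-18 + L\right) = \left(-18 + L\right) \left(-5 + L\right)$)
$Y{\left(o \right)} = 212$ ($Y{\left(o \right)} = - 4 \left(70 - 123\right) = \left(-4\right) \left(-53\right) = 212$)
$G = \frac{95128}{3}$ ($G = \frac{\left(\left(90 + \left(-2\right)^{2} - -46\right) + 236\right) 253}{3} = \frac{\left(\left(90 + 4 + 46\right) + 236\right) 253}{3} = \frac{\left(140 + 236\right) 253}{3} = \frac{376 \cdot 253}{3} = \frac{1}{3} \cdot 95128 = \frac{95128}{3} \approx 31709.0$)
$F = 175503$ ($F = 175715 - 212 = 175503$)
$F + G = 175503 + \frac{95128}{3} = \frac{621637}{3}$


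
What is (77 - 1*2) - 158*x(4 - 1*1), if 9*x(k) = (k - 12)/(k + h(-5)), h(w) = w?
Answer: -4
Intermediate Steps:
x(k) = (-12 + k)/(9*(-5 + k)) (x(k) = ((k - 12)/(k - 5))/9 = ((-12 + k)/(-5 + k))/9 = (-12 + k)/(9*(-5 + k)))
(77 - 1*2) - 158*x(4 - 1*1) = (77 - 1*2) - 158*(-12 + (4 - 1*1))/(9*(-5 + (4 - 1*1))) = (77 - 2) - 158*(-12 + (4 - 1))/(9*(-5 + (4 - 1))) = 75 - 158*(-12 + 3)/(9*(-5 + 3)) = 75 - 158*(-9)/(9*(-2)) = 75 - 158*(-1)*(-9)/(9*2) = 75 - 158*1/2 = 75 - 79 = -4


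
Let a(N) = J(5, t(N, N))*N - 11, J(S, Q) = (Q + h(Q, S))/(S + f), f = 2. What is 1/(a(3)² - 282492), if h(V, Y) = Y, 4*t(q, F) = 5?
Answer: -784/221419439 ≈ -3.5408e-6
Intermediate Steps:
t(q, F) = 5/4 (t(q, F) = (¼)*5 = 5/4)
J(S, Q) = (Q + S)/(2 + S) (J(S, Q) = (Q + S)/(S + 2) = (Q + S)/(2 + S))
a(N) = -11 + 25*N/28 (a(N) = ((5/4 + 5)/(2 + 5))*N - 11 = ((25/4)/7)*N - 11 = ((⅐)*(25/4))*N - 11 = 25*N/28 - 11 = -11 + 25*N/28)
1/(a(3)² - 282492) = 1/((-11 + (25/28)*3)² - 282492) = 1/((-11 + 75/28)² - 282492) = 1/((-233/28)² - 282492) = 1/(54289/784 - 282492) = 1/(-221419439/784) = -784/221419439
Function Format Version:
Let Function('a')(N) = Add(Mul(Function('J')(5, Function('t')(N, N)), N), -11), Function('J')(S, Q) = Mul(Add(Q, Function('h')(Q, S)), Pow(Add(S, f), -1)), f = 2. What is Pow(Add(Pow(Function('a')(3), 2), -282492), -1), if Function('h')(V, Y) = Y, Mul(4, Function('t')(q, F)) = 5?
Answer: Rational(-784, 221419439) ≈ -3.5408e-6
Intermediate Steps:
Function('t')(q, F) = Rational(5, 4) (Function('t')(q, F) = Mul(Rational(1, 4), 5) = Rational(5, 4))
Function('J')(S, Q) = Mul(Pow(Add(2, S), -1), Add(Q, S)) (Function('J')(S, Q) = Mul(Add(Q, S), Pow(Add(S, 2), -1)) = Mul(Add(Q, S), Pow(Add(2, S), -1)) = Mul(Pow(Add(2, S), -1), Add(Q, S)))
Function('a')(N) = Add(-11, Mul(Rational(25, 28), N)) (Function('a')(N) = Add(Mul(Mul(Pow(Add(2, 5), -1), Add(Rational(5, 4), 5)), N), -11) = Add(Mul(Mul(Pow(7, -1), Rational(25, 4)), N), -11) = Add(Mul(Mul(Rational(1, 7), Rational(25, 4)), N), -11) = Add(Mul(Rational(25, 28), N), -11) = Add(-11, Mul(Rational(25, 28), N)))
Pow(Add(Pow(Function('a')(3), 2), -282492), -1) = Pow(Add(Pow(Add(-11, Mul(Rational(25, 28), 3)), 2), -282492), -1) = Pow(Add(Pow(Add(-11, Rational(75, 28)), 2), -282492), -1) = Pow(Add(Pow(Rational(-233, 28), 2), -282492), -1) = Pow(Add(Rational(54289, 784), -282492), -1) = Pow(Rational(-221419439, 784), -1) = Rational(-784, 221419439)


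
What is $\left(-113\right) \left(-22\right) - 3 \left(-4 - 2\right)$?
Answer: $2504$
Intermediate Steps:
$\left(-113\right) \left(-22\right) - 3 \left(-4 - 2\right) = 2486 - -18 = 2486 + 18 = 2504$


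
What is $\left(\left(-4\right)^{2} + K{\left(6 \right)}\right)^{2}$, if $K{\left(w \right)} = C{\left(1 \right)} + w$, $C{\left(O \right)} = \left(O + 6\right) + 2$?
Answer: $961$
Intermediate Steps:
$C{\left(O \right)} = 8 + O$ ($C{\left(O \right)} = \left(6 + O\right) + 2 = 8 + O$)
$K{\left(w \right)} = 9 + w$ ($K{\left(w \right)} = \left(8 + 1\right) + w = 9 + w$)
$\left(\left(-4\right)^{2} + K{\left(6 \right)}\right)^{2} = \left(\left(-4\right)^{2} + \left(9 + 6\right)\right)^{2} = \left(16 + 15\right)^{2} = 31^{2} = 961$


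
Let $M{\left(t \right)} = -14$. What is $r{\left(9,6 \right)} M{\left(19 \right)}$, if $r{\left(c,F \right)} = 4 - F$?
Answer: $28$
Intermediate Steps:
$r{\left(9,6 \right)} M{\left(19 \right)} = \left(4 - 6\right) \left(-14\right) = \left(-2\right) \left(-14\right) = 28$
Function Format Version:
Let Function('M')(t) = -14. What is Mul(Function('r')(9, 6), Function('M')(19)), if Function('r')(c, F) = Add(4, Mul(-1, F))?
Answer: 28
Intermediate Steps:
Mul(Function('r')(9, 6), Function('M')(19)) = Mul(Add(4, Mul(-1, 6)), -14) = Mul(Add(4, -6), -14) = Mul(-2, -14) = 28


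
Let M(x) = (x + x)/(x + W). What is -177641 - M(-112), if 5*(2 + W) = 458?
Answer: -177651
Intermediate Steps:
W = 448/5 (W = -2 + (⅕)*458 = -2 + 458/5 = 448/5 ≈ 89.600)
M(x) = 2*x/(448/5 + x) (M(x) = (x + x)/(x + 448/5) = (2*x)/(448/5 + x) = 2*x/(448/5 + x))
-177641 - M(-112) = -177641 - 10*(-112)/(448 + 5*(-112)) = -177641 - 10*(-112)/(448 - 560) = -177641 - 10*(-112)/(-112) = -177641 - 10*(-112)*(-1)/112 = -177641 - 1*10 = -177641 - 10 = -177651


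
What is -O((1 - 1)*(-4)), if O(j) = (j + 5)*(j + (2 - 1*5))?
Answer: 15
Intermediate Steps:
O(j) = (-3 + j)*(5 + j) (O(j) = (5 + j)*(j + (2 - 5)) = (5 + j)*(j - 3) = (5 + j)*(-3 + j) = (-3 + j)*(5 + j))
-O((1 - 1)*(-4)) = -(-15 + ((1 - 1)*(-4))**2 + 2*((1 - 1)*(-4))) = -(-15 + (0*(-4))**2 + 2*(0*(-4))) = -(-15 + 0**2 + 2*0) = -(-15 + 0 + 0) = -1*(-15) = 15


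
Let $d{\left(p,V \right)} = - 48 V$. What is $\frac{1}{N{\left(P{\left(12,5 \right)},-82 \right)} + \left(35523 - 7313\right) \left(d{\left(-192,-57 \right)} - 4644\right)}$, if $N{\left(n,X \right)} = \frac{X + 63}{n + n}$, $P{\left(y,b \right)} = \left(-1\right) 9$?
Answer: $- \frac{18}{968844221} \approx -1.8579 \cdot 10^{-8}$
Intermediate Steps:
$P{\left(y,b \right)} = -9$
$N{\left(n,X \right)} = \frac{63 + X}{2 n}$
$\frac{1}{N{\left(P{\left(12,5 \right)},-82 \right)} + \left(35523 - 7313\right) \left(d{\left(-192,-57 \right)} - 4644\right)} = \frac{1}{\frac{63 - 82}{2 \left(-9\right)} + \left(35523 - 7313\right) \left(\left(-48\right) \left(-57\right) - 4644\right)} = \frac{1}{\frac{1}{2} \left(- \frac{1}{9}\right) \left(-19\right) + 28210 \left(2736 - 4644\right)} = \frac{1}{\frac{19}{18} + 28210 \left(-1908\right)} = \frac{1}{\frac{19}{18} - 53824680} = \frac{1}{- \frac{968844221}{18}} = - \frac{18}{968844221}$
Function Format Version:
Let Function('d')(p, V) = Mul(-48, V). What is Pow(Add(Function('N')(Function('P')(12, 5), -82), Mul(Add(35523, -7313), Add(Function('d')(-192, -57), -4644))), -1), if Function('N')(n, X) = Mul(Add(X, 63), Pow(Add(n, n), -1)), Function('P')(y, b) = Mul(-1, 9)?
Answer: Rational(-18, 968844221) ≈ -1.8579e-8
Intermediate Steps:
Function('P')(y, b) = -9
Function('N')(n, X) = Mul(Rational(1, 2), Pow(n, -1), Add(63, X)) (Function('N')(n, X) = Mul(Add(63, X), Pow(Mul(2, n), -1)) = Mul(Add(63, X), Mul(Rational(1, 2), Pow(n, -1))) = Mul(Rational(1, 2), Pow(n, -1), Add(63, X)))
Pow(Add(Function('N')(Function('P')(12, 5), -82), Mul(Add(35523, -7313), Add(Function('d')(-192, -57), -4644))), -1) = Pow(Add(Mul(Rational(1, 2), Pow(-9, -1), Add(63, -82)), Mul(Add(35523, -7313), Add(Mul(-48, -57), -4644))), -1) = Pow(Add(Mul(Rational(1, 2), Rational(-1, 9), -19), Mul(28210, Add(2736, -4644))), -1) = Pow(Add(Rational(19, 18), Mul(28210, -1908)), -1) = Pow(Add(Rational(19, 18), -53824680), -1) = Pow(Rational(-968844221, 18), -1) = Rational(-18, 968844221)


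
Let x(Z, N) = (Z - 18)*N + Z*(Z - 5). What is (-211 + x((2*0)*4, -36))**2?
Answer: 190969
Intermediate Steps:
x(Z, N) = N*(-18 + Z) + Z*(-5 + Z) (x(Z, N) = (-18 + Z)*N + Z*(-5 + Z) = N*(-18 + Z) + Z*(-5 + Z))
(-211 + x((2*0)*4, -36))**2 = (-211 + (((2*0)*4)**2 - 18*(-36) - 5*2*0*4 - 36*2*0*4))**2 = (-211 + ((0*4)**2 + 648 - 0*4 - 0*4))**2 = (-211 + (0**2 + 648 - 5*0 - 36*0))**2 = (-211 + (0 + 648 + 0 + 0))**2 = (-211 + 648)**2 = 437**2 = 190969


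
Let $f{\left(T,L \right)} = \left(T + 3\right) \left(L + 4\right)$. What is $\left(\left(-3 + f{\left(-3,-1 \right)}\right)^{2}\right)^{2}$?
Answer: $81$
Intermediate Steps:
$f{\left(T,L \right)} = \left(3 + T\right) \left(4 + L\right)$
$\left(\left(-3 + f{\left(-3,-1 \right)}\right)^{2}\right)^{2} = \left(\left(-3 + \left(12 + 3 \left(-1\right) + 4 \left(-3\right) - -3\right)\right)^{2}\right)^{2} = \left(\left(-3 + \left(12 - 3 - 12 + 3\right)\right)^{2}\right)^{2} = \left(\left(-3 + 0\right)^{2}\right)^{2} = \left(\left(-3\right)^{2}\right)^{2} = 9^{2} = 81$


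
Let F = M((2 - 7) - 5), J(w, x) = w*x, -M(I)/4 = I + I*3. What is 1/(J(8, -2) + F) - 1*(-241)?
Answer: 34705/144 ≈ 241.01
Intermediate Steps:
M(I) = -16*I (M(I) = -4*(I + I*3) = -4*(I + 3*I) = -16*I)
F = 160 (F = -16*((2 - 7) - 5) = -16*(-5 - 5) = -16*(-10) = 160)
1/(J(8, -2) + F) - 1*(-241) = 1/(8*(-2) + 160) - 1*(-241) = 1/(-16 + 160) + 241 = 1/144 + 241 = 34705/144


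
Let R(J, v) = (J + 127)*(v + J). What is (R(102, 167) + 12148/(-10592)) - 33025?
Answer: 75666211/2648 ≈ 28575.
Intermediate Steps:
R(J, v) = (127 + J)*(J + v)
(R(102, 167) + 12148/(-10592)) - 33025 = ((102² + 127*102 + 127*167 + 102*167) + 12148/(-10592)) - 33025 = ((10404 + 12954 + 21209 + 17034) + 12148*(-1/10592)) - 33025 = (61601 - 3037/2648) - 33025 = 163116411/2648 - 33025 = 75666211/2648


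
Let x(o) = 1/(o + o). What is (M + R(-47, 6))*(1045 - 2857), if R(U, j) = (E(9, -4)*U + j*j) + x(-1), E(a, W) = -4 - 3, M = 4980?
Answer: -9684234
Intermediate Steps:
x(o) = 1/(2*o)
E(a, W) = -7
R(U, j) = -½ + j² - 7*U (R(U, j) = (-7*U + j*j) + (½)/(-1) = (-7*U + j²) + (½)*(-1) = (j² - 7*U) - ½ = -½ + j² - 7*U)
(M + R(-47, 6))*(1045 - 2857) = (4980 + (-½ + 6² - 7*(-47)))*(1045 - 2857) = (4980 + (-½ + 36 + 329))*(-1812) = (4980 + 729/2)*(-1812) = (10689/2)*(-1812) = -9684234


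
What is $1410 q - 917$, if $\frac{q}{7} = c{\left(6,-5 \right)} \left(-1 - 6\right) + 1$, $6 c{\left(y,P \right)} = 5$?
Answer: $-48622$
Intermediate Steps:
$c{\left(y,P \right)} = \frac{5}{6}$ ($c{\left(y,P \right)} = \frac{1}{6} \cdot 5 = \frac{5}{6}$)
$q = - \frac{203}{6}$ ($q = 7 \left(\frac{5 \left(-1 - 6\right)}{6} + 1\right) = 7 \left(\frac{5}{6} \left(-7\right) + 1\right) = 7 \left(- \frac{35}{6} + 1\right) = 7 \left(- \frac{29}{6}\right) = - \frac{203}{6} \approx -33.833$)
$1410 q - 917 = 1410 \left(- \frac{203}{6}\right) - 917 = -47705 - 917 = -48622$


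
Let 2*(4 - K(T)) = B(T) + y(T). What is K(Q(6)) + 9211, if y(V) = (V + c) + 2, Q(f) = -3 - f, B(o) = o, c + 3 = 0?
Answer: 18449/2 ≈ 9224.5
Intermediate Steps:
c = -3 (c = -3 + 0 = -3)
y(V) = -1 + V (y(V) = (V - 3) + 2 = (-3 + V) + 2 = -1 + V)
K(T) = 9/2 - T (K(T) = 4 - (T + (-1 + T))/2 = 4 - (-1 + 2*T)/2 = 4 + (½ - T) = 9/2 - T)
K(Q(6)) + 9211 = (9/2 - (-3 - 1*6)) + 9211 = (9/2 - (-3 - 6)) + 9211 = (9/2 - 1*(-9)) + 9211 = (9/2 + 9) + 9211 = 27/2 + 9211 = 18449/2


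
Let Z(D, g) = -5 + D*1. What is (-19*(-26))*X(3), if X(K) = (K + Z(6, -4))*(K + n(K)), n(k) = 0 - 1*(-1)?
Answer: 7904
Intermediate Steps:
Z(D, g) = -5 + D
n(k) = 1 (n(k) = 0 + 1 = 1)
X(K) = (1 + K)² (X(K) = (K + (-5 + 6))*(K + 1) = (K + 1)*(1 + K) = (1 + K)*(1 + K) = (1 + K)²)
(-19*(-26))*X(3) = (-19*(-26))*(1 + 3² + 2*3) = 494*(1 + 9 + 6) = 494*16 = 7904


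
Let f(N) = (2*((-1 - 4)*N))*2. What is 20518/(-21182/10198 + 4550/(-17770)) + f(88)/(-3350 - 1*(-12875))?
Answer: -177084917937937/20136090030 ≈ -8794.4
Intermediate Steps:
f(N) = -20*N (f(N) = (2*(-5*N))*2 = -10*N*2 = -20*N)
20518/(-21182/10198 + 4550/(-17770)) + f(88)/(-3350 - 1*(-12875)) = 20518/(-21182/10198 + 4550/(-17770)) + (-20*88)/(-3350 - 1*(-12875)) = 20518/(-21182*1/10198 + 4550*(-1/17770)) - 1760/(-3350 + 12875) = 20518/(-10591/5099 - 455/1777) - 1760/9525 = 20518/(-21140252/9060923) - 1760*1/9525 = 20518*(-9060923/21140252) - 352/1905 = -92956009057/10570126 - 352/1905 = -177084917937937/20136090030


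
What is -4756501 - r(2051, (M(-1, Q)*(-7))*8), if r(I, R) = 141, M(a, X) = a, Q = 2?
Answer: -4756642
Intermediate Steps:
-4756501 - r(2051, (M(-1, Q)*(-7))*8) = -4756501 - 1*141 = -4756501 - 141 = -4756642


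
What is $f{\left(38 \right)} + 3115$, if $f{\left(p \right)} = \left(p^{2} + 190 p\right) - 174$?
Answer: $11605$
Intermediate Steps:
$f{\left(p \right)} = -174 + p^{2} + 190 p$
$f{\left(38 \right)} + 3115 = \left(-174 + 38^{2} + 190 \cdot 38\right) + 3115 = \left(-174 + 1444 + 7220\right) + 3115 = 8490 + 3115 = 11605$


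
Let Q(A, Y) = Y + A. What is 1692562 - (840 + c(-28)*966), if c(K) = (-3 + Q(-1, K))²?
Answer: 702538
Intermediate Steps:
Q(A, Y) = A + Y
c(K) = (-4 + K)² (c(K) = (-3 + (-1 + K))² = (-4 + K)²)
1692562 - (840 + c(-28)*966) = 1692562 - (840 + (-4 - 28)²*966) = 1692562 - (840 + (-32)²*966) = 1692562 - (840 + 1024*966) = 1692562 - (840 + 989184) = 1692562 - 1*990024 = 1692562 - 990024 = 702538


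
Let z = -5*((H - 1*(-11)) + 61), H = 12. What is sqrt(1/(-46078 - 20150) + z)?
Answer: I*sqrt(460545554877)/33114 ≈ 20.494*I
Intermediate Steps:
z = -420 (z = -5*((12 - 1*(-11)) + 61) = -5*((12 + 11) + 61) = -5*(23 + 61) = -5*84 = -420)
sqrt(1/(-46078 - 20150) + z) = sqrt(1/(-46078 - 20150) - 420) = sqrt(1/(-66228) - 420) = sqrt(-1/66228 - 420) = sqrt(-27815761/66228) = I*sqrt(460545554877)/33114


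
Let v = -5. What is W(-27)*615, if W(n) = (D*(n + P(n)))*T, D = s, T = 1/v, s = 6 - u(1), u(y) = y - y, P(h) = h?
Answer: 39852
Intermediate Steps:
u(y) = 0
s = 6 (s = 6 - 1*0 = 6 + 0 = 6)
T = -⅕ (T = 1/(-5) = -⅕ ≈ -0.20000)
D = 6
W(n) = -12*n/5 (W(n) = (6*(n + n))*(-⅕) = (6*(2*n))*(-⅕) = (12*n)*(-⅕) = -12*n/5)
W(-27)*615 = -12/5*(-27)*615 = (324/5)*615 = 39852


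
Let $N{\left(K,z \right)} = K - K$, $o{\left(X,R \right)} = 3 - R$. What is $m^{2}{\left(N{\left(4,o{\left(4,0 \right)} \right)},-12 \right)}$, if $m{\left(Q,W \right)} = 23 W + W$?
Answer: $82944$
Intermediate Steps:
$N{\left(K,z \right)} = 0$
$m{\left(Q,W \right)} = 24 W$
$m^{2}{\left(N{\left(4,o{\left(4,0 \right)} \right)},-12 \right)} = \left(24 \left(-12\right)\right)^{2} = \left(-288\right)^{2} = 82944$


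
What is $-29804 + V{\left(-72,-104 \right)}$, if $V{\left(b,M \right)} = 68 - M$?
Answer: $-29632$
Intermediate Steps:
$-29804 + V{\left(-72,-104 \right)} = -29804 + \left(68 - -104\right) = -29804 + \left(68 + 104\right) = -29804 + 172 = -29632$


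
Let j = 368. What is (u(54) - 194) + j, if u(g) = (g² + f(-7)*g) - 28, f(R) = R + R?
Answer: 2306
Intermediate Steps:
f(R) = 2*R
u(g) = -28 + g² - 14*g (u(g) = (g² + (2*(-7))*g) - 28 = (g² - 14*g) - 28 = -28 + g² - 14*g)
(u(54) - 194) + j = ((-28 + 54² - 14*54) - 194) + 368 = ((-28 + 2916 - 756) - 194) + 368 = (2132 - 194) + 368 = 1938 + 368 = 2306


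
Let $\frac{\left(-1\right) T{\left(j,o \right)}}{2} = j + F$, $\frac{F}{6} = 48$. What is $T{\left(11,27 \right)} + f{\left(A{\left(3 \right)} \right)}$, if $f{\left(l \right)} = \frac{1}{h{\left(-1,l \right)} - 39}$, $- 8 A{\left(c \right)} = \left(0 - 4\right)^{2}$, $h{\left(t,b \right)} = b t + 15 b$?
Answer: $- \frac{40067}{67} \approx -598.01$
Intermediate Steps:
$F = 288$ ($F = 6 \cdot 48 = 288$)
$h{\left(t,b \right)} = 15 b + b t$
$A{\left(c \right)} = -2$ ($A{\left(c \right)} = - \frac{\left(0 - 4\right)^{2}}{8} = - \frac{\left(-4\right)^{2}}{8} = \left(- \frac{1}{8}\right) 16 = -2$)
$T{\left(j,o \right)} = -576 - 2 j$ ($T{\left(j,o \right)} = - 2 \left(j + 288\right) = - 2 \left(288 + j\right) = -576 - 2 j$)
$f{\left(l \right)} = \frac{1}{-39 + 14 l}$ ($f{\left(l \right)} = \frac{1}{l \left(15 - 1\right) - 39} = \frac{1}{l 14 - 39} = \frac{1}{14 l - 39} = \frac{1}{-39 + 14 l}$)
$T{\left(11,27 \right)} + f{\left(A{\left(3 \right)} \right)} = \left(-576 - 22\right) + \frac{1}{-39 + 14 \left(-2\right)} = \left(-576 - 22\right) + \frac{1}{-39 - 28} = -598 + \frac{1}{-67} = -598 - \frac{1}{67} = - \frac{40067}{67}$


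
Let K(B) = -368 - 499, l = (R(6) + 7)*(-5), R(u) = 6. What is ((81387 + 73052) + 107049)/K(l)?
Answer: -261488/867 ≈ -301.60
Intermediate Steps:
l = -65 (l = (6 + 7)*(-5) = 13*(-5) = -65)
K(B) = -867
((81387 + 73052) + 107049)/K(l) = ((81387 + 73052) + 107049)/(-867) = (154439 + 107049)*(-1/867) = 261488*(-1/867) = -261488/867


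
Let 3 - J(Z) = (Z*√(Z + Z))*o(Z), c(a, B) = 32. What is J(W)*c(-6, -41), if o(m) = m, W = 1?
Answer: 96 - 32*√2 ≈ 50.745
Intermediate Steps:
J(Z) = 3 - √2*Z^(5/2) (J(Z) = 3 - Z*√(Z + Z)*Z = 3 - Z*√(2*Z)*Z = 3 - Z*(√2*√Z)*Z = 3 - √2*Z^(3/2)*Z = 3 - √2*Z^(5/2))
J(W)*c(-6, -41) = (3 - √2*1^(5/2))*32 = (3 - 1*√2*1)*32 = (3 - √2)*32 = 96 - 32*√2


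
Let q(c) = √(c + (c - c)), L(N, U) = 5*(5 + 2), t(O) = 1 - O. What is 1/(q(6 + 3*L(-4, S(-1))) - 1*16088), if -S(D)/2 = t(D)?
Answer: -16088/258823633 - √111/258823633 ≈ -6.2199e-5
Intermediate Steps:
S(D) = -2 + 2*D (S(D) = -2*(1 - D) = -2 + 2*D)
L(N, U) = 35 (L(N, U) = 5*7 = 35)
q(c) = √c (q(c) = √(c + 0) = √c)
1/(q(6 + 3*L(-4, S(-1))) - 1*16088) = 1/(√(6 + 3*35) - 1*16088) = 1/(√(6 + 105) - 16088) = 1/(√111 - 16088) = 1/(-16088 + √111)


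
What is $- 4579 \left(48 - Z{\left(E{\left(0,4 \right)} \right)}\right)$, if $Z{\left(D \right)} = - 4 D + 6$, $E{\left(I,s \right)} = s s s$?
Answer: $-1364542$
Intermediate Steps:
$E{\left(I,s \right)} = s^{3}$ ($E{\left(I,s \right)} = s^{2} s = s^{3}$)
$Z{\left(D \right)} = 6 - 4 D$
$- 4579 \left(48 - Z{\left(E{\left(0,4 \right)} \right)}\right) = - 4579 \left(48 - \left(6 - 4 \cdot 4^{3}\right)\right) = - 4579 \left(48 - \left(6 - 256\right)\right) = - 4579 \left(48 - -250\right) = - 4579 \left(48 + 250\right) = \left(-4579\right) 298 = -1364542$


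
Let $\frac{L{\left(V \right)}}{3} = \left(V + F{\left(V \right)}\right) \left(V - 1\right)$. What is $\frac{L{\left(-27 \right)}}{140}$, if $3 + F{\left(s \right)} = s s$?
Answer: $- \frac{2097}{5} \approx -419.4$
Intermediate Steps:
$F{\left(s \right)} = -3 + s^{2}$ ($F{\left(s \right)} = -3 + s s = -3 + s^{2}$)
$L{\left(V \right)} = 3 \left(-1 + V\right) \left(-3 + V + V^{2}\right)$ ($L{\left(V \right)} = 3 \left(V + \left(-3 + V^{2}\right)\right) \left(V - 1\right) = 3 \left(-3 + V + V^{2}\right) \left(-1 + V\right) = 3 \left(-1 + V\right) \left(-3 + V + V^{2}\right)$)
$\frac{L{\left(-27 \right)}}{140} = \frac{9 - -324 + 3 \left(-27\right)^{3}}{140} = \left(9 + 324 + 3 \left(-19683\right)\right) \frac{1}{140} = \left(9 + 324 - 59049\right) \frac{1}{140} = \left(-58716\right) \frac{1}{140} = - \frac{2097}{5}$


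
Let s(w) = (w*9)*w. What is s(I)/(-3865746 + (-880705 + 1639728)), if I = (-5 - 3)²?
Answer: -36864/3106723 ≈ -0.011866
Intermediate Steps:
I = 64 (I = (-8)² = 64)
s(w) = 9*w² (s(w) = (9*w)*w = 9*w²)
s(I)/(-3865746 + (-880705 + 1639728)) = (9*64²)/(-3865746 + (-880705 + 1639728)) = (9*4096)/(-3865746 + 759023) = 36864/(-3106723) = 36864*(-1/3106723) = -36864/3106723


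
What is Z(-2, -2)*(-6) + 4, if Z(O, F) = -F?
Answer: -8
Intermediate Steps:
Z(-2, -2)*(-6) + 4 = -1*(-2)*(-6) + 4 = 2*(-6) + 4 = -12 + 4 = -8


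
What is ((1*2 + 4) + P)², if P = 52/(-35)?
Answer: 24964/1225 ≈ 20.379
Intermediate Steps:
P = -52/35 (P = 52*(-1/35) = -52/35 ≈ -1.4857)
((1*2 + 4) + P)² = ((1*2 + 4) - 52/35)² = ((2 + 4) - 52/35)² = (6 - 52/35)² = (158/35)² = 24964/1225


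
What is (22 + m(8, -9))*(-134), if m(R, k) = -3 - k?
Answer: -3752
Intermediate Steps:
(22 + m(8, -9))*(-134) = (22 + (-3 - 1*(-9)))*(-134) = (22 + (-3 + 9))*(-134) = (22 + 6)*(-134) = 28*(-134) = -3752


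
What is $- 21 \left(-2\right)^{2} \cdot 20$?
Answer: $-1680$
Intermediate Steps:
$- 21 \left(-2\right)^{2} \cdot 20 = \left(-21\right) 4 \cdot 20 = \left(-84\right) 20 = -1680$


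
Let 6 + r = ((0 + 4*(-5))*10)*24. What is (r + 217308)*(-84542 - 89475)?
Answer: -36978960534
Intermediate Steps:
r = -4806 (r = -6 + ((0 + 4*(-5))*10)*24 = -6 + ((0 - 20)*10)*24 = -6 - 20*10*24 = -6 - 200*24 = -6 - 4800 = -4806)
(r + 217308)*(-84542 - 89475) = (-4806 + 217308)*(-84542 - 89475) = 212502*(-174017) = -36978960534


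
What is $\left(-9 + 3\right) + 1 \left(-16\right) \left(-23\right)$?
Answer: $362$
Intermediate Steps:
$\left(-9 + 3\right) + 1 \left(-16\right) \left(-23\right) = -6 - -368 = -6 + 368 = 362$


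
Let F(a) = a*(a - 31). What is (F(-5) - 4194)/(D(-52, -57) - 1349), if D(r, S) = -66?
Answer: 4014/1415 ≈ 2.8368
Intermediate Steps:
F(a) = a*(-31 + a)
(F(-5) - 4194)/(D(-52, -57) - 1349) = (-5*(-31 - 5) - 4194)/(-66 - 1349) = (-5*(-36) - 4194)/(-1415) = (180 - 4194)*(-1/1415) = -4014*(-1/1415) = 4014/1415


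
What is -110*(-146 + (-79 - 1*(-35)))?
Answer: 20900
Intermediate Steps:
-110*(-146 + (-79 - 1*(-35))) = -110*(-146 + (-79 + 35)) = -110*(-146 - 44) = -110*(-190) = 20900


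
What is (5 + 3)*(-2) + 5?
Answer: -11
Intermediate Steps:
(5 + 3)*(-2) + 5 = 8*(-2) + 5 = -16 + 5 = -11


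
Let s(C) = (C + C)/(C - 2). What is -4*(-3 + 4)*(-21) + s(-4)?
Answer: 256/3 ≈ 85.333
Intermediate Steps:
s(C) = 2*C/(-2 + C) (s(C) = (2*C)/(-2 + C) = 2*C/(-2 + C))
-4*(-3 + 4)*(-21) + s(-4) = -4*(-3 + 4)*(-21) + 2*(-4)/(-2 - 4) = -4*1*(-21) + 2*(-4)/(-6) = -4*(-21) + 2*(-4)*(-1/6) = 84 + 4/3 = 256/3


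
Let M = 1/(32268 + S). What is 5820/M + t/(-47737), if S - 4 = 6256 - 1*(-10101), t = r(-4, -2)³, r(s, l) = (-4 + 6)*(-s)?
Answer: 13510562974348/47737 ≈ 2.8302e+8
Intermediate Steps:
r(s, l) = -2*s (r(s, l) = 2*(-s) = -2*s)
t = 512 (t = (-2*(-4))³ = 8³ = 512)
S = 16361 (S = 4 + (6256 - 1*(-10101)) = 4 + (6256 + 10101) = 4 + 16357 = 16361)
M = 1/48629 (M = 1/(32268 + 16361) = 1/48629 ≈ 2.0564e-5)
5820/M + t/(-47737) = 5820/(1/48629) + 512/(-47737) = 5820*48629 + 512*(-1/47737) = 283020780 - 512/47737 = 13510562974348/47737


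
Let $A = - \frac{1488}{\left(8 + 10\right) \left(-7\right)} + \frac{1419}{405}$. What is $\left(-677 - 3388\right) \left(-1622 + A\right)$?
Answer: $\frac{411464449}{63} \approx 6.5312 \cdot 10^{6}$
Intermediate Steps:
$A = \frac{14471}{945}$ ($A = - \frac{1488}{18 \left(-7\right)} + 1419 \cdot \frac{1}{405} = - \frac{1488}{-126} + \frac{473}{135} = \left(-1488\right) \left(- \frac{1}{126}\right) + \frac{473}{135} = \frac{248}{21} + \frac{473}{135} = \frac{14471}{945} \approx 15.313$)
$\left(-677 - 3388\right) \left(-1622 + A\right) = \left(-677 - 3388\right) \left(-1622 + \frac{14471}{945}\right) = \left(-4065\right) \left(- \frac{1518319}{945}\right) = \frac{411464449}{63}$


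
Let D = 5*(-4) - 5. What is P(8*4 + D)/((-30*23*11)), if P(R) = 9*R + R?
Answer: -7/759 ≈ -0.0092227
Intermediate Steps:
D = -25 (D = -20 - 5 = -25)
P(R) = 10*R
P(8*4 + D)/((-30*23*11)) = (10*(8*4 - 25))/((-30*23*11)) = (10*(32 - 25))/((-690*11)) = (10*7)/(-7590) = 70*(-1/7590) = -7/759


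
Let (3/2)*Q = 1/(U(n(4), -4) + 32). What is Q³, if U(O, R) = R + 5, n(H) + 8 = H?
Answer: 8/970299 ≈ 8.2449e-6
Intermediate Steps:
n(H) = -8 + H
U(O, R) = 5 + R
Q = 2/99 (Q = 2/(3*((5 - 4) + 32)) = 2/(3*(1 + 32)) = (⅔)/33 = (⅔)*(1/33) = 2/99 ≈ 0.020202)
Q³ = (2/99)³ = 8/970299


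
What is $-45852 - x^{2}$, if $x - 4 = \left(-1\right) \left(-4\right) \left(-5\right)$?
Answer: $-46108$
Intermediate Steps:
$x = -16$ ($x = 4 + \left(-1\right) \left(-4\right) \left(-5\right) = 4 + 4 \left(-5\right) = 4 - 20 = -16$)
$-45852 - x^{2} = -45852 - \left(-16\right)^{2} = -45852 - 256 = -46108$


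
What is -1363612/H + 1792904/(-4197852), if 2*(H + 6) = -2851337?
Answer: 33703657954/63667771821 ≈ 0.52937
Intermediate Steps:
H = -2851349/2 (H = -6 + (½)*(-2851337) = -6 - 2851337/2 = -2851349/2 ≈ -1.4257e+6)
-1363612/H + 1792904/(-4197852) = -1363612/(-2851349/2) + 1792904/(-4197852) = -1363612*(-2/2851349) + 1792904*(-1/4197852) = 2727224/2851349 - 448226/1049463 = 33703657954/63667771821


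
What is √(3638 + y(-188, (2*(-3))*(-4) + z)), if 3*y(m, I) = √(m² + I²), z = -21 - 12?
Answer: √(32742 + 15*√1417)/3 ≈ 60.834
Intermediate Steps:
z = -33
y(m, I) = √(I² + m²)/3 (y(m, I) = √(m² + I²)/3 = √(I² + m²)/3)
√(3638 + y(-188, (2*(-3))*(-4) + z)) = √(3638 + √(((2*(-3))*(-4) - 33)² + (-188)²)/3) = √(3638 + √((-6*(-4) - 33)² + 35344)/3) = √(3638 + √((24 - 33)² + 35344)/3) = √(3638 + √((-9)² + 35344)/3) = √(3638 + √(81 + 35344)/3) = √(3638 + √35425/3) = √(3638 + (5*√1417)/3) = √(3638 + 5*√1417/3)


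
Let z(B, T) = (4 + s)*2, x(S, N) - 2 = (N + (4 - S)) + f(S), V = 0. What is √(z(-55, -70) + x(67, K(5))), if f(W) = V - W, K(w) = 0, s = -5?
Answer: I*√130 ≈ 11.402*I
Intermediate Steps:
f(W) = -W (f(W) = 0 - W = -W)
x(S, N) = 6 + N - 2*S (x(S, N) = 2 + ((N + (4 - S)) - S) = 2 + ((4 + N - S) - S) = 2 + (4 + N - 2*S) = 6 + N - 2*S)
z(B, T) = -2 (z(B, T) = (4 - 5)*2 = -1*2 = -2)
√(z(-55, -70) + x(67, K(5))) = √(-2 + (6 + 0 - 2*67)) = √(-2 + (6 + 0 - 134)) = √(-2 - 128) = √(-130) = I*√130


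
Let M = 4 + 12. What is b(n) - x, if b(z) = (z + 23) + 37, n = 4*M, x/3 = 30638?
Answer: -91790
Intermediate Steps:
M = 16
x = 91914 (x = 3*30638 = 91914)
n = 64 (n = 4*16 = 64)
b(z) = 60 + z (b(z) = (23 + z) + 37 = 60 + z)
b(n) - x = (60 + 64) - 1*91914 = 124 - 91914 = -91790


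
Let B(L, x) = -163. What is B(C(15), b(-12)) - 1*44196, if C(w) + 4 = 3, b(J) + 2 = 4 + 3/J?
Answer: -44359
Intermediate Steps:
b(J) = 2 + 3/J (b(J) = -2 + (4 + 3/J) = 2 + 3/J)
C(w) = -1 (C(w) = -4 + 3 = -1)
B(C(15), b(-12)) - 1*44196 = -163 - 1*44196 = -163 - 44196 = -44359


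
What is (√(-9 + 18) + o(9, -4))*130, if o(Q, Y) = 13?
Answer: 2080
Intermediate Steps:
(√(-9 + 18) + o(9, -4))*130 = (√(-9 + 18) + 13)*130 = (√9 + 13)*130 = (3 + 13)*130 = 16*130 = 2080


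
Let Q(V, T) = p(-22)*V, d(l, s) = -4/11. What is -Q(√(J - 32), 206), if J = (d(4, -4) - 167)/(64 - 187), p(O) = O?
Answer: 2*I*√56088615/123 ≈ 121.78*I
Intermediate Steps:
d(l, s) = -4/11 (d(l, s) = -4*1/11 = -4/11)
J = 1841/1353 (J = (-4/11 - 167)/(64 - 187) = -1841/11/(-123) = -1841/11*(-1/123) = 1841/1353 ≈ 1.3607)
Q(V, T) = -22*V
-Q(√(J - 32), 206) = -(-22)*√(1841/1353 - 32) = -(-22)*√(-41455/1353) = -(-22)*I*√56088615/1353 = -(-2)*I*√56088615/123 = 2*I*√56088615/123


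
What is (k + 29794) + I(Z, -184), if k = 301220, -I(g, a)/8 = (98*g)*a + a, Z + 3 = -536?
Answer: -77421498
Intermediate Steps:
Z = -539 (Z = -3 - 536 = -539)
I(g, a) = -8*a - 784*a*g (I(g, a) = -8*((98*g)*a + a) = -8*(98*a*g + a) = -8*(a + 98*a*g) = -8*a - 784*a*g)
(k + 29794) + I(Z, -184) = (301220 + 29794) - 8*(-184)*(1 + 98*(-539)) = 331014 - 8*(-184)*(1 - 52822) = 331014 - 8*(-184)*(-52821) = 331014 - 77752512 = -77421498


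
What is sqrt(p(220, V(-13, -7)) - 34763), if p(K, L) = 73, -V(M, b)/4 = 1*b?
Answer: I*sqrt(34690) ≈ 186.25*I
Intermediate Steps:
V(M, b) = -4*b
sqrt(p(220, V(-13, -7)) - 34763) = sqrt(73 - 34763) = sqrt(-34690) = I*sqrt(34690)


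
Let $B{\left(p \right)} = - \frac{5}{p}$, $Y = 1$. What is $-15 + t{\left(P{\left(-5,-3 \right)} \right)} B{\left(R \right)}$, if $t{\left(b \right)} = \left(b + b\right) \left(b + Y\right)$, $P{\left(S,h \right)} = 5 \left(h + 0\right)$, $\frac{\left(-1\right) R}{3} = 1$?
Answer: $685$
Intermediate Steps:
$R = -3$ ($R = \left(-3\right) 1 = -3$)
$P{\left(S,h \right)} = 5 h$
$t{\left(b \right)} = 2 b \left(1 + b\right)$ ($t{\left(b \right)} = \left(b + b\right) \left(b + 1\right) = 2 b \left(1 + b\right)$)
$-15 + t{\left(P{\left(-5,-3 \right)} \right)} B{\left(R \right)} = -15 + 2 \cdot 5 \left(-3\right) \left(1 + 5 \left(-3\right)\right) \left(- \frac{5}{-3}\right) = -15 + 2 \left(-15\right) \left(1 - 15\right) \left(\left(-5\right) \left(- \frac{1}{3}\right)\right) = -15 + 2 \left(-15\right) \left(-14\right) \frac{5}{3} = -15 + 420 \cdot \frac{5}{3} = -15 + 700 = 685$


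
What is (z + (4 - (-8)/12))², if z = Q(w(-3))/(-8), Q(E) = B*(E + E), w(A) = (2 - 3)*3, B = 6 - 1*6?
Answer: 196/9 ≈ 21.778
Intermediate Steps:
B = 0 (B = 6 - 6 = 0)
w(A) = -3 (w(A) = -1*3 = -3)
Q(E) = 0 (Q(E) = 0*(E + E) = 0*(2*E) = 0)
z = 0 (z = 0/(-8) = 0*(-⅛) = 0)
(z + (4 - (-8)/12))² = (0 + (4 - (-8)/12))² = (0 + (4 - 1*(-⅔)))² = (0 + (4 + ⅔))² = (0 + 14/3)² = (14/3)² = 196/9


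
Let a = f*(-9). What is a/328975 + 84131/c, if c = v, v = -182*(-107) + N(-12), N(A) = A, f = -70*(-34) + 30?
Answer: 5450972989/1280502290 ≈ 4.2569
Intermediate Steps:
f = 2410 (f = 2380 + 30 = 2410)
v = 19462 (v = -182*(-107) - 12 = 19474 - 12 = 19462)
c = 19462
a = -21690 (a = 2410*(-9) = -21690)
a/328975 + 84131/c = -21690/328975 + 84131/19462 = -21690*1/328975 + 84131*(1/19462) = -4338/65795 + 84131/19462 = 5450972989/1280502290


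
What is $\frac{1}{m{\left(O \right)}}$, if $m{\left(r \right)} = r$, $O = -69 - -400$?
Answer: $\frac{1}{331} \approx 0.0030211$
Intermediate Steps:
$O = 331$ ($O = -69 + 400 = 331$)
$\frac{1}{m{\left(O \right)}} = \frac{1}{331}$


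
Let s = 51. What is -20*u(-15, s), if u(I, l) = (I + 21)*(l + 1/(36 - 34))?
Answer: -6180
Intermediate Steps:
u(I, l) = (½ + l)*(21 + I) (u(I, l) = (21 + I)*(l + 1/2) = (21 + I)*(l + ½) = (21 + I)*(½ + l) = (½ + l)*(21 + I))
-20*u(-15, s) = -20*(21/2 + (½)*(-15) + 21*51 - 15*51) = -20*(21/2 - 15/2 + 1071 - 765) = -20*309 = -6180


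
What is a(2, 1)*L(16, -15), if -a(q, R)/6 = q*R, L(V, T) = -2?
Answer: 24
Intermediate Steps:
a(q, R) = -6*R*q (a(q, R) = -6*q*R = -6*R*q)
a(2, 1)*L(16, -15) = -6*1*2*(-2) = -12*(-2) = 24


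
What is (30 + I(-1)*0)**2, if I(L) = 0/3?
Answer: 900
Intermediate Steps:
I(L) = 0 (I(L) = 0*(1/3) = 0)
(30 + I(-1)*0)**2 = (30 + 0*0)**2 = (30 + 0)**2 = 30**2 = 900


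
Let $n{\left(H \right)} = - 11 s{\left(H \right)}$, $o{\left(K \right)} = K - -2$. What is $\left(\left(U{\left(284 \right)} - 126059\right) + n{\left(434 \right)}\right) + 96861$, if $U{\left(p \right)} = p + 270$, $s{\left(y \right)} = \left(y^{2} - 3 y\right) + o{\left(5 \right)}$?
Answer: $-2086315$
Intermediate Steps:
$o{\left(K \right)} = 2 + K$ ($o{\left(K \right)} = K + 2 = 2 + K$)
$s{\left(y \right)} = 7 + y^{2} - 3 y$ ($s{\left(y \right)} = \left(y^{2} - 3 y\right) + \left(2 + 5\right) = \left(y^{2} - 3 y\right) + 7 = 7 + y^{2} - 3 y$)
$U{\left(p \right)} = 270 + p$
$n{\left(H \right)} = -77 - 11 H^{2} + 33 H$ ($n{\left(H \right)} = - 11 \left(7 + H^{2} - 3 H\right) = -77 - 11 H^{2} + 33 H$)
$\left(\left(U{\left(284 \right)} - 126059\right) + n{\left(434 \right)}\right) + 96861 = \left(\left(\left(270 + 284\right) - 126059\right) - \left(-14245 + 2071916\right)\right) + 96861 = \left(\left(554 - 126059\right) - 2057671\right) + 96861 = \left(-125505 - 2057671\right) + 96861 = -2183176 + 96861 = -2086315$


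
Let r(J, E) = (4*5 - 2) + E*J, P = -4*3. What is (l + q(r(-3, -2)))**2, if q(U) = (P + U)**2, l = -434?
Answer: 84100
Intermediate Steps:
P = -12
r(J, E) = 18 + E*J (r(J, E) = (20 - 2) + E*J = 18 + E*J)
q(U) = (-12 + U)**2
(l + q(r(-3, -2)))**2 = (-434 + (-12 + (18 - 2*(-3)))**2)**2 = (-434 + (-12 + (18 + 6))**2)**2 = (-434 + (-12 + 24)**2)**2 = (-434 + 12**2)**2 = (-434 + 144)**2 = (-290)**2 = 84100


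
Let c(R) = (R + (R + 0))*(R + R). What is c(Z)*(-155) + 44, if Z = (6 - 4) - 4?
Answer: -2436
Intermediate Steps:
Z = -2 (Z = 2 - 4 = -2)
c(R) = 4*R**2 (c(R) = (R + R)*(2*R) = (2*R)*(2*R) = 4*R**2)
c(Z)*(-155) + 44 = (4*(-2)**2)*(-155) + 44 = (4*4)*(-155) + 44 = 16*(-155) + 44 = -2480 + 44 = -2436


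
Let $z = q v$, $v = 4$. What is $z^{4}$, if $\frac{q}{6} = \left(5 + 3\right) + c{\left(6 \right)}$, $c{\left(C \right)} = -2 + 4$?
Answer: $3317760000$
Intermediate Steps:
$c{\left(C \right)} = 2$
$q = 60$ ($q = 6 \left(\left(5 + 3\right) + 2\right) = 6 \left(8 + 2\right) = 6 \cdot 10 = 60$)
$z = 240$ ($z = 60 \cdot 4 = 240$)
$z^{4} = 240^{4} = 3317760000$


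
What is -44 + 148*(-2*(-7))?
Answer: 2028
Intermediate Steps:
-44 + 148*(-2*(-7)) = -44 + 148*14 = -44 + 2072 = 2028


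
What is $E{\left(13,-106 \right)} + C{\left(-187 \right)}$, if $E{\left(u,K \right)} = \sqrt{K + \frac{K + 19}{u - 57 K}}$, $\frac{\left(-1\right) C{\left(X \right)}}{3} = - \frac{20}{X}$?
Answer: $- \frac{60}{187} + \frac{i \sqrt{3886807435}}{6055} \approx -0.32086 + 10.296 i$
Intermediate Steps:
$C{\left(X \right)} = \frac{60}{X}$ ($C{\left(X \right)} = - 3 \left(- \frac{20}{X}\right) = \frac{60}{X}$)
$E{\left(u,K \right)} = \sqrt{K + \frac{19 + K}{u - 57 K}}$
$E{\left(13,-106 \right)} + C{\left(-187 \right)} = \sqrt{\frac{-19 - -106 - 106 \left(\left(-1\right) 13 + 57 \left(-106\right)\right)}{\left(-1\right) 13 + 57 \left(-106\right)}} + \frac{60}{-187} = \sqrt{\frac{-19 + 106 - 106 \left(-13 - 6042\right)}{-13 - 6042}} + 60 \left(- \frac{1}{187}\right) = \sqrt{\frac{-19 + 106 - -641830}{-6055}} - \frac{60}{187} = \sqrt{- \frac{-19 + 106 + 641830}{6055}} - \frac{60}{187} = \sqrt{\left(- \frac{1}{6055}\right) 641917} - \frac{60}{187} = \sqrt{- \frac{641917}{6055}} - \frac{60}{187} = \frac{i \sqrt{3886807435}}{6055} - \frac{60}{187} = - \frac{60}{187} + \frac{i \sqrt{3886807435}}{6055}$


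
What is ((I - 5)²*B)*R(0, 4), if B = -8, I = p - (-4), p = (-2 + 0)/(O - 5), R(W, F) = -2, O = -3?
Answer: 9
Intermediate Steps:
p = ¼ (p = (-2 + 0)/(-3 - 5) = -2/(-8) = -2*(-⅛) = ¼ ≈ 0.25000)
I = 17/4 (I = ¼ - (-4) = ¼ - 1*(-4) = ¼ + 4 = 17/4 ≈ 4.2500)
((I - 5)²*B)*R(0, 4) = ((17/4 - 5)²*(-8))*(-2) = ((-¾)²*(-8))*(-2) = ((9/16)*(-8))*(-2) = -9/2*(-2) = 9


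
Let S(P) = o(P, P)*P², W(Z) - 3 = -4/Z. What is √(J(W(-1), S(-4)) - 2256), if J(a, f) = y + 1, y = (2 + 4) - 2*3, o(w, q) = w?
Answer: I*√2255 ≈ 47.487*I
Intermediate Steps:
W(Z) = 3 - 4/Z
y = 0 (y = 6 - 6 = 0)
S(P) = P³ (S(P) = P*P² = P³)
J(a, f) = 1 (J(a, f) = 0 + 1 = 1)
√(J(W(-1), S(-4)) - 2256) = √(1 - 2256) = √(-2255) = I*√2255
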